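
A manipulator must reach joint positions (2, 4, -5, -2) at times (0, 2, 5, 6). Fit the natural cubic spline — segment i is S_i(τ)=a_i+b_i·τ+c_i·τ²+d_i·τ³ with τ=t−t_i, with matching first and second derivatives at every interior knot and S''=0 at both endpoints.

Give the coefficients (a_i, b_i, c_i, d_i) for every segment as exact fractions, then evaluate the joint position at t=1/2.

Δ: Δ0=1, Δ1=-3, Δ2=3
row 1: diag=10, rhs=-24; c'=3/10, d'=-12/5
row 2: denom=8−3·3/10=71/10; d'=(36−3·-12/5)/(71/10)=432/71
back: M2=432/71
back: M1=-12/5−3/10·432/71=-300/71
M: M0=0, M1=-300/71, M2=432/71, M3=0
seg 0: a=2, c=M0/2=0, d=(M1−M0)/(6·2)=-25/71, b=Δ0−h0·(2M0+M1)/6=171/71
seg 1: a=4, c=M1/2=-150/71, d=(M2−M1)/(6·3)=122/213, b=Δ1−h1·(2M1+M2)/6=-129/71
seg 2: a=-5, c=M2/2=216/71, d=(M3−M2)/(6·1)=-72/71, b=Δ2−h2·(2M2+M3)/6=69/71
t_q=1/2 → seg 0, τ=1/2; S=2+171/71·τ+0·τ²+-25/71·τ³=1795/568

  seg 0: a=2 b=171/71 c=0 d=-25/71
  seg 1: a=4 b=-129/71 c=-150/71 d=122/213
  seg 2: a=-5 b=69/71 c=216/71 d=-72/71
S(1/2) = 1795/568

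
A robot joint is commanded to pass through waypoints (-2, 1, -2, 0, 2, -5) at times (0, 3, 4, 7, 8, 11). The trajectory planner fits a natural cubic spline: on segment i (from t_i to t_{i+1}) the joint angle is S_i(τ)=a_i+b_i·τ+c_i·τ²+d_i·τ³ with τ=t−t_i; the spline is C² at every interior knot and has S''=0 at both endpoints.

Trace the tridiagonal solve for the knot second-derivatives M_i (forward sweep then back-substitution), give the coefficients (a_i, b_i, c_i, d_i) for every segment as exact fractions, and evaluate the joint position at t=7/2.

  seg 0: a=-2 b=35/13 c=0 d=-22/117
  seg 1: a=1 b=-31/13 c=-22/13 d=14/13
  seg 2: a=-2 b=-33/13 c=20/13 d=-55/351
  seg 3: a=0 b=32/13 c=5/39 d=-23/39
  seg 4: a=2 b=37/39 c=-64/39 d=64/351
S(7/2) = -25/52

Δ: Δ0=1, Δ1=-3, Δ2=2/3, Δ3=2, Δ4=-7/3
row 1: diag=8, rhs=-24; c'=1/8, d'=-3
row 2: denom=8−1·1/8=63/8; d'=(22−1·-3)/(63/8)=200/63
row 3: denom=8−3·8/21=48/7; d'=(8−3·200/63)/(48/7)=-2/9
row 4: denom=8−1·7/48=377/48; d'=(-26−1·-2/9)/(377/48)=-128/39
back: M4=-128/39
back: M3=-2/9−7/48·-128/39=10/39
back: M2=200/63−8/21·10/39=40/13
back: M1=-3−1/8·40/13=-44/13
M: M0=0, M1=-44/13, M2=40/13, M3=10/39, M4=-128/39, M5=0
seg 0: a=-2, c=M0/2=0, d=(M1−M0)/(6·3)=-22/117, b=Δ0−h0·(2M0+M1)/6=35/13
seg 1: a=1, c=M1/2=-22/13, d=(M2−M1)/(6·1)=14/13, b=Δ1−h1·(2M1+M2)/6=-31/13
seg 2: a=-2, c=M2/2=20/13, d=(M3−M2)/(6·3)=-55/351, b=Δ2−h2·(2M2+M3)/6=-33/13
seg 3: a=0, c=M3/2=5/39, d=(M4−M3)/(6·1)=-23/39, b=Δ3−h3·(2M3+M4)/6=32/13
seg 4: a=2, c=M4/2=-64/39, d=(M5−M4)/(6·3)=64/351, b=Δ4−h4·(2M4+M5)/6=37/39
t_q=7/2 → seg 1, τ=1/2; S=1+-31/13·τ+-22/13·τ²+14/13·τ³=-25/52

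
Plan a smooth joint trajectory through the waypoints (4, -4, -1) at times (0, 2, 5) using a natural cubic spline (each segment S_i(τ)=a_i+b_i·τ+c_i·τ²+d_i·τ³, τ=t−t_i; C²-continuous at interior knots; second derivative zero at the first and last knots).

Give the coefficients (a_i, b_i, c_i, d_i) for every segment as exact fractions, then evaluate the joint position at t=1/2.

Δ: Δ0=-4, Δ1=1
row 1: diag=10, rhs=30; c'=3/10, d'=3
back: M1=3
M: M0=0, M1=3, M2=0
seg 0: a=4, c=M0/2=0, d=(M1−M0)/(6·2)=1/4, b=Δ0−h0·(2M0+M1)/6=-5
seg 1: a=-4, c=M1/2=3/2, d=(M2−M1)/(6·3)=-1/6, b=Δ1−h1·(2M1+M2)/6=-2
t_q=1/2 → seg 0, τ=1/2; S=4+-5·τ+0·τ²+1/4·τ³=49/32

  seg 0: a=4 b=-5 c=0 d=1/4
  seg 1: a=-4 b=-2 c=3/2 d=-1/6
S(1/2) = 49/32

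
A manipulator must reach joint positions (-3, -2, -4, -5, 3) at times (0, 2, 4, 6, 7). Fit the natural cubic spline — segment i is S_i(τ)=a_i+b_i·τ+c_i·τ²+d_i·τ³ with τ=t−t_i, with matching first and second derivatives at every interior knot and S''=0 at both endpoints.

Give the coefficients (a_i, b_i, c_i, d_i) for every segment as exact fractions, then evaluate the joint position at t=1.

  seg 0: a=-3 b=30/41 c=0 d=-19/328
  seg 1: a=-2 b=3/82 c=-57/164 d=-7/82
  seg 2: a=-4 b=-195/82 c=-141/164 d=295/328
  seg 3: a=-5 b=204/41 c=186/41 d=-62/41
S(1) = -763/328

Δ: Δ0=1/2, Δ1=-1, Δ2=-1/2, Δ3=8
row 1: diag=8, rhs=-9; c'=1/4, d'=-9/8
row 2: denom=8−2·1/4=15/2; d'=(3−2·-9/8)/(15/2)=7/10
row 3: denom=6−2·4/15=82/15; d'=(51−2·7/10)/(82/15)=372/41
back: M3=372/41
back: M2=7/10−4/15·372/41=-141/82
back: M1=-9/8−1/4·-141/82=-57/82
M: M0=0, M1=-57/82, M2=-141/82, M3=372/41, M4=0
seg 0: a=-3, c=M0/2=0, d=(M1−M0)/(6·2)=-19/328, b=Δ0−h0·(2M0+M1)/6=30/41
seg 1: a=-2, c=M1/2=-57/164, d=(M2−M1)/(6·2)=-7/82, b=Δ1−h1·(2M1+M2)/6=3/82
seg 2: a=-4, c=M2/2=-141/164, d=(M3−M2)/(6·2)=295/328, b=Δ2−h2·(2M2+M3)/6=-195/82
seg 3: a=-5, c=M3/2=186/41, d=(M4−M3)/(6·1)=-62/41, b=Δ3−h3·(2M3+M4)/6=204/41
t_q=1 → seg 0, τ=1; S=-3+30/41·τ+0·τ²+-19/328·τ³=-763/328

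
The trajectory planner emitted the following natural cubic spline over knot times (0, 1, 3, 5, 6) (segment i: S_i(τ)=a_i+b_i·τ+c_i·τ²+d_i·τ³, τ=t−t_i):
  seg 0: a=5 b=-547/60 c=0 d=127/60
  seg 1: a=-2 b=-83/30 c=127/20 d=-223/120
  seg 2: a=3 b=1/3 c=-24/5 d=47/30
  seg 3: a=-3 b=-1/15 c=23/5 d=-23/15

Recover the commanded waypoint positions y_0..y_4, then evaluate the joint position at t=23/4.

y_0 = S_0(0) = a_0 = 5
y_1 = S_1(0) = a_1 = -2
y_2 = S_2(0) = a_2 = 3
y_3 = S_3(0) = a_3 = -3
y_4 = S_3(1) = 0
t_q=23/4 is in segment 3 (τ=3/4); S_3(τ)=-71/64

y_0=5 y_1=-2 y_2=3 y_3=-3 y_4=0
S(23/4) = -71/64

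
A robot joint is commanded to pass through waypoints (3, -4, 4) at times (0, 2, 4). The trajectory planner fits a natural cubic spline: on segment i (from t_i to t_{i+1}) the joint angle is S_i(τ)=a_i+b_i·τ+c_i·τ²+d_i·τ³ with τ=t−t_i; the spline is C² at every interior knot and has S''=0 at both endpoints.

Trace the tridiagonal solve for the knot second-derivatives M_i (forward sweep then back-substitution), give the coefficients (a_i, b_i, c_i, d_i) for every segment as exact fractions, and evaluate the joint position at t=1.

Δ: Δ0=-7/2, Δ1=4
row 1: diag=8, rhs=45; c'=1/4, d'=45/8
back: M1=45/8
M: M0=0, M1=45/8, M2=0
seg 0: a=3, c=M0/2=0, d=(M1−M0)/(6·2)=15/32, b=Δ0−h0·(2M0+M1)/6=-43/8
seg 1: a=-4, c=M1/2=45/16, d=(M2−M1)/(6·2)=-15/32, b=Δ1−h1·(2M1+M2)/6=1/4
t_q=1 → seg 0, τ=1; S=3+-43/8·τ+0·τ²+15/32·τ³=-61/32

  seg 0: a=3 b=-43/8 c=0 d=15/32
  seg 1: a=-4 b=1/4 c=45/16 d=-15/32
S(1) = -61/32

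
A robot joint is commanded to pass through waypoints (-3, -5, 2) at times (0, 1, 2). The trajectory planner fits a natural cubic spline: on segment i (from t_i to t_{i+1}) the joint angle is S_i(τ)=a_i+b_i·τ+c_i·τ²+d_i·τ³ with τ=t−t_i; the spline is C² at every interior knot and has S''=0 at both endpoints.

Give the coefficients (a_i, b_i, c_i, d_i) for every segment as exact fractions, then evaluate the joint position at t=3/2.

Δ: Δ0=-2, Δ1=7
row 1: diag=4, rhs=54; c'=1/4, d'=27/2
back: M1=27/2
M: M0=0, M1=27/2, M2=0
seg 0: a=-3, c=M0/2=0, d=(M1−M0)/(6·1)=9/4, b=Δ0−h0·(2M0+M1)/6=-17/4
seg 1: a=-5, c=M1/2=27/4, d=(M2−M1)/(6·1)=-9/4, b=Δ1−h1·(2M1+M2)/6=5/2
t_q=3/2 → seg 1, τ=1/2; S=-5+5/2·τ+27/4·τ²+-9/4·τ³=-75/32

  seg 0: a=-3 b=-17/4 c=0 d=9/4
  seg 1: a=-5 b=5/2 c=27/4 d=-9/4
S(3/2) = -75/32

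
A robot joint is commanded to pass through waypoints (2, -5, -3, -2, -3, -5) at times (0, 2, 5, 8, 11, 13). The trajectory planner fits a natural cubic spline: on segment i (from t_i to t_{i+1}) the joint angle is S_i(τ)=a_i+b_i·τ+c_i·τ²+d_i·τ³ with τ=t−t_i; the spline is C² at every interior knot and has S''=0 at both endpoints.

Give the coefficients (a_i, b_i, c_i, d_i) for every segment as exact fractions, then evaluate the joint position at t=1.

  seg 0: a=2 b=-33641/7614 c=0 d=874/3807
  seg 1: a=-5 b=-12665/7614 c=1748/1269 d=-13723/68526
  seg 2: a=-3 b=4547/3807 c=-3235/7614 d=67/1458
  seg 3: a=-2 b=-869/7614 c=-43/3807 d=-1411/68526
  seg 4: a=-3 b=-2809/3807 c=-499/2538 d=499/15228
S(1) = -5555/2538

Δ: Δ0=-7/2, Δ1=2/3, Δ2=1/3, Δ3=-1/3, Δ4=-1
row 1: diag=10, rhs=25; c'=3/10, d'=5/2
row 2: denom=12−3·3/10=111/10; d'=(-2−3·5/2)/(111/10)=-95/111
row 3: denom=12−3·10/37=414/37; d'=(-4−3·-95/111)/(414/37)=-53/414
row 4: denom=10−3·37/138=423/46; d'=(-4−3·-53/414)/(423/46)=-499/1269
back: M4=-499/1269
back: M3=-53/414−37/138·-499/1269=-86/3807
back: M2=-95/111−10/37·-86/3807=-3235/3807
back: M1=5/2−3/10·-3235/3807=3496/1269
M: M0=0, M1=3496/1269, M2=-3235/3807, M3=-86/3807, M4=-499/1269, M5=0
seg 0: a=2, c=M0/2=0, d=(M1−M0)/(6·2)=874/3807, b=Δ0−h0·(2M0+M1)/6=-33641/7614
seg 1: a=-5, c=M1/2=1748/1269, d=(M2−M1)/(6·3)=-13723/68526, b=Δ1−h1·(2M1+M2)/6=-12665/7614
seg 2: a=-3, c=M2/2=-3235/7614, d=(M3−M2)/(6·3)=67/1458, b=Δ2−h2·(2M2+M3)/6=4547/3807
seg 3: a=-2, c=M3/2=-43/3807, d=(M4−M3)/(6·3)=-1411/68526, b=Δ3−h3·(2M3+M4)/6=-869/7614
seg 4: a=-3, c=M4/2=-499/2538, d=(M5−M4)/(6·2)=499/15228, b=Δ4−h4·(2M4+M5)/6=-2809/3807
t_q=1 → seg 0, τ=1; S=2+-33641/7614·τ+0·τ²+874/3807·τ³=-5555/2538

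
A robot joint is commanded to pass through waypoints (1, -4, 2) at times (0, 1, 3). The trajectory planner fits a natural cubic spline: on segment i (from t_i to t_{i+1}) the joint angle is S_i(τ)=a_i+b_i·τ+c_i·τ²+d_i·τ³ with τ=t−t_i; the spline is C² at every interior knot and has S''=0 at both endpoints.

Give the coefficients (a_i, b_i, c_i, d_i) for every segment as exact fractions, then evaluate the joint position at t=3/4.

  seg 0: a=1 b=-19/3 c=0 d=4/3
  seg 1: a=-4 b=-7/3 c=4 d=-2/3
S(3/4) = -51/16

Δ: Δ0=-5, Δ1=3
row 1: diag=6, rhs=48; c'=1/3, d'=8
back: M1=8
M: M0=0, M1=8, M2=0
seg 0: a=1, c=M0/2=0, d=(M1−M0)/(6·1)=4/3, b=Δ0−h0·(2M0+M1)/6=-19/3
seg 1: a=-4, c=M1/2=4, d=(M2−M1)/(6·2)=-2/3, b=Δ1−h1·(2M1+M2)/6=-7/3
t_q=3/4 → seg 0, τ=3/4; S=1+-19/3·τ+0·τ²+4/3·τ³=-51/16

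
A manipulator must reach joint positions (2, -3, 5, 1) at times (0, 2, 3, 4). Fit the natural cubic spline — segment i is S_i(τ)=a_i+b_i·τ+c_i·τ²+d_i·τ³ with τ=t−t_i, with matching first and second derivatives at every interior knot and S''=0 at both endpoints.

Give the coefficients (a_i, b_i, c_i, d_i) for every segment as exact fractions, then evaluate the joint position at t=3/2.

  seg 0: a=2 b=-331/46 c=0 d=27/23
  seg 1: a=-3 b=317/46 c=162/23 d=-273/46
  seg 2: a=5 b=73/23 c=-495/46 d=165/46
S(3/2) = -889/184

Δ: Δ0=-5/2, Δ1=8, Δ2=-4
row 1: diag=6, rhs=63; c'=1/6, d'=21/2
row 2: denom=4−1·1/6=23/6; d'=(-72−1·21/2)/(23/6)=-495/23
back: M2=-495/23
back: M1=21/2−1/6·-495/23=324/23
M: M0=0, M1=324/23, M2=-495/23, M3=0
seg 0: a=2, c=M0/2=0, d=(M1−M0)/(6·2)=27/23, b=Δ0−h0·(2M0+M1)/6=-331/46
seg 1: a=-3, c=M1/2=162/23, d=(M2−M1)/(6·1)=-273/46, b=Δ1−h1·(2M1+M2)/6=317/46
seg 2: a=5, c=M2/2=-495/46, d=(M3−M2)/(6·1)=165/46, b=Δ2−h2·(2M2+M3)/6=73/23
t_q=3/2 → seg 0, τ=3/2; S=2+-331/46·τ+0·τ²+27/23·τ³=-889/184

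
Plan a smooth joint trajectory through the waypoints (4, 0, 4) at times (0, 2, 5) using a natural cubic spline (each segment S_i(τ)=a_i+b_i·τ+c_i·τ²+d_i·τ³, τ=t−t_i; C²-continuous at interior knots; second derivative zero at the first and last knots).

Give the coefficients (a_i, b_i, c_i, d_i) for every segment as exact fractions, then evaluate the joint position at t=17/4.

Δ: Δ0=-2, Δ1=4/3
row 1: diag=10, rhs=20; c'=3/10, d'=2
back: M1=2
M: M0=0, M1=2, M2=0
seg 0: a=4, c=M0/2=0, d=(M1−M0)/(6·2)=1/6, b=Δ0−h0·(2M0+M1)/6=-8/3
seg 1: a=0, c=M1/2=1, d=(M2−M1)/(6·3)=-1/9, b=Δ1−h1·(2M1+M2)/6=-2/3
t_q=17/4 → seg 1, τ=9/4; S=0+-2/3·τ+1·τ²+-1/9·τ³=147/64

  seg 0: a=4 b=-8/3 c=0 d=1/6
  seg 1: a=0 b=-2/3 c=1 d=-1/9
S(17/4) = 147/64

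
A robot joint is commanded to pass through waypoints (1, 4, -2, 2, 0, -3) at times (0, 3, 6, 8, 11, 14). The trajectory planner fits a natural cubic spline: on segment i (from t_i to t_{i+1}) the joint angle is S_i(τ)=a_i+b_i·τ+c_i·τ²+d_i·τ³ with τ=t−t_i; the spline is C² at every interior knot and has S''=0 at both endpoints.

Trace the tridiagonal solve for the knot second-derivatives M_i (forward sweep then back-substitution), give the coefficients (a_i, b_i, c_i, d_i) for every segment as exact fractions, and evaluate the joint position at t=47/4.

  seg 0: a=1 b=2873/1305 c=0 d=-1568/11745
  seg 1: a=4 b=-1831/1305 c=-1568/1305 d=785/2349
  seg 2: a=-2 b=536/1305 c=2357/1305 d=-44/87
  seg 3: a=2 b=2044/1305 c=-1603/1305 d=379/2349
  seg 4: a=0 b=-1889/1305 c=292/1305 d=-292/11745
S(47/4) = -2251/2320

Δ: Δ0=1, Δ1=-2, Δ2=2, Δ3=-2/3, Δ4=-1
row 1: diag=12, rhs=-18; c'=1/4, d'=-3/2
row 2: denom=10−3·1/4=37/4; d'=(24−3·-3/2)/(37/4)=114/37
row 3: denom=10−2·8/37=354/37; d'=(-16−2·114/37)/(354/37)=-410/177
row 4: denom=12−3·37/118=1305/118; d'=(-2−3·-410/177)/(1305/118)=584/1305
back: M4=584/1305
back: M3=-410/177−37/118·584/1305=-3206/1305
back: M2=114/37−8/37·-3206/1305=4714/1305
back: M1=-3/2−1/4·4714/1305=-3136/1305
M: M0=0, M1=-3136/1305, M2=4714/1305, M3=-3206/1305, M4=584/1305, M5=0
seg 0: a=1, c=M0/2=0, d=(M1−M0)/(6·3)=-1568/11745, b=Δ0−h0·(2M0+M1)/6=2873/1305
seg 1: a=4, c=M1/2=-1568/1305, d=(M2−M1)/(6·3)=785/2349, b=Δ1−h1·(2M1+M2)/6=-1831/1305
seg 2: a=-2, c=M2/2=2357/1305, d=(M3−M2)/(6·2)=-44/87, b=Δ2−h2·(2M2+M3)/6=536/1305
seg 3: a=2, c=M3/2=-1603/1305, d=(M4−M3)/(6·3)=379/2349, b=Δ3−h3·(2M3+M4)/6=2044/1305
seg 4: a=0, c=M4/2=292/1305, d=(M5−M4)/(6·3)=-292/11745, b=Δ4−h4·(2M4+M5)/6=-1889/1305
t_q=47/4 → seg 4, τ=3/4; S=0+-1889/1305·τ+292/1305·τ²+-292/11745·τ³=-2251/2320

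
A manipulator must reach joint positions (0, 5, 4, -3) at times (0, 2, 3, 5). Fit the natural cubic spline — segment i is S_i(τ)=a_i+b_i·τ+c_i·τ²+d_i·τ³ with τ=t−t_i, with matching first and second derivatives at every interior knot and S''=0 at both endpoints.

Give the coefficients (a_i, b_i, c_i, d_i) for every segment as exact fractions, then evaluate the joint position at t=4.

Δ: Δ0=5/2, Δ1=-1, Δ2=-7/2
row 1: diag=6, rhs=-21; c'=1/6, d'=-7/2
row 2: denom=6−1·1/6=35/6; d'=(-15−1·-7/2)/(35/6)=-69/35
back: M2=-69/35
back: M1=-7/2−1/6·-69/35=-111/35
M: M0=0, M1=-111/35, M2=-69/35, M3=0
seg 0: a=0, c=M0/2=0, d=(M1−M0)/(6·2)=-37/140, b=Δ0−h0·(2M0+M1)/6=249/70
seg 1: a=5, c=M1/2=-111/70, d=(M2−M1)/(6·1)=1/5, b=Δ1−h1·(2M1+M2)/6=27/70
seg 2: a=4, c=M2/2=-69/70, d=(M3−M2)/(6·2)=23/140, b=Δ2−h2·(2M2+M3)/6=-153/70
t_q=4 → seg 2, τ=1; S=4+-153/70·τ+-69/70·τ²+23/140·τ³=139/140

  seg 0: a=0 b=249/70 c=0 d=-37/140
  seg 1: a=5 b=27/70 c=-111/70 d=1/5
  seg 2: a=4 b=-153/70 c=-69/70 d=23/140
S(4) = 139/140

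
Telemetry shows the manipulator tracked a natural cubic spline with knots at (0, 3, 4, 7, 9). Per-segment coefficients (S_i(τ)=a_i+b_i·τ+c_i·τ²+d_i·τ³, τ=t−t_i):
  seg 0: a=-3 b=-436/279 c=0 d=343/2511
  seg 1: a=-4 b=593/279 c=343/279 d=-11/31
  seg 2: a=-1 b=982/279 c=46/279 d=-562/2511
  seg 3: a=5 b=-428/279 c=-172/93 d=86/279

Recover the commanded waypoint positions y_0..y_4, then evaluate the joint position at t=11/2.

y_0 = S_0(0) = a_0 = -3
y_1 = S_1(0) = a_1 = -4
y_2 = S_2(0) = a_2 = -1
y_3 = S_3(0) = a_3 = 5
y_4 = S_3(2) = -3
t_q=11/2 is in segment 2 (τ=3/2); S_2(τ)=483/124

y_0=-3 y_1=-4 y_2=-1 y_3=5 y_4=-3
S(11/2) = 483/124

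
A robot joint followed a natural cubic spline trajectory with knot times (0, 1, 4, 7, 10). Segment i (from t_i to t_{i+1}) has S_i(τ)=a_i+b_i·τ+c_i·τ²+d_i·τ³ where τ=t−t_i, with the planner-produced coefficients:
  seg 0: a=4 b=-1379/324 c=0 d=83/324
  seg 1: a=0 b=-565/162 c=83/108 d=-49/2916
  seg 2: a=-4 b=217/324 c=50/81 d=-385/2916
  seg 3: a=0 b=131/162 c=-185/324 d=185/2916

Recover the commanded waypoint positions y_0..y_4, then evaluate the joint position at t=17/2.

y_0=4 y_1=0 y_2=-4 y_3=0 y_4=-1
S(17/2) = 41/288

y_0 = S_0(0) = a_0 = 4
y_1 = S_1(0) = a_1 = 0
y_2 = S_2(0) = a_2 = -4
y_3 = S_3(0) = a_3 = 0
y_4 = S_3(3) = -1
t_q=17/2 is in segment 3 (τ=3/2); S_3(τ)=41/288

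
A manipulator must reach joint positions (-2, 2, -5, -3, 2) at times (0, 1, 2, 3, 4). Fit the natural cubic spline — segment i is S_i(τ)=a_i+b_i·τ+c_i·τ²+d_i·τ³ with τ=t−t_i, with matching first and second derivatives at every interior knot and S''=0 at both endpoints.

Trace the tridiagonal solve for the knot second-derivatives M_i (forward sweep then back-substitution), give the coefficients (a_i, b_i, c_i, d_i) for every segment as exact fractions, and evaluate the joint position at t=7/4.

Δ: Δ0=4, Δ1=-7, Δ2=2, Δ3=5
row 1: diag=4, rhs=-66; c'=1/4, d'=-33/2
row 2: denom=4−1·1/4=15/4; d'=(54−1·-33/2)/(15/4)=94/5
row 3: denom=4−1·4/15=56/15; d'=(18−1·94/5)/(56/15)=-3/14
back: M3=-3/14
back: M2=94/5−4/15·-3/14=132/7
back: M1=-33/2−1/4·132/7=-297/14
M: M0=0, M1=-297/14, M2=132/7, M3=-3/14, M4=0
seg 0: a=-2, c=M0/2=0, d=(M1−M0)/(6·1)=-99/28, b=Δ0−h0·(2M0+M1)/6=211/28
seg 1: a=2, c=M1/2=-297/28, d=(M2−M1)/(6·1)=187/28, b=Δ1−h1·(2M1+M2)/6=-43/14
seg 2: a=-5, c=M2/2=66/7, d=(M3−M2)/(6·1)=-89/28, b=Δ2−h2·(2M2+M3)/6=-17/4
seg 3: a=-3, c=M3/2=-3/28, d=(M4−M3)/(6·1)=1/28, b=Δ3−h3·(2M3+M4)/6=71/14
t_q=7/4 → seg 1, τ=3/4; S=2+-43/14·τ+-297/28·τ²+187/28·τ³=-6187/1792

  seg 0: a=-2 b=211/28 c=0 d=-99/28
  seg 1: a=2 b=-43/14 c=-297/28 d=187/28
  seg 2: a=-5 b=-17/4 c=66/7 d=-89/28
  seg 3: a=-3 b=71/14 c=-3/28 d=1/28
S(7/4) = -6187/1792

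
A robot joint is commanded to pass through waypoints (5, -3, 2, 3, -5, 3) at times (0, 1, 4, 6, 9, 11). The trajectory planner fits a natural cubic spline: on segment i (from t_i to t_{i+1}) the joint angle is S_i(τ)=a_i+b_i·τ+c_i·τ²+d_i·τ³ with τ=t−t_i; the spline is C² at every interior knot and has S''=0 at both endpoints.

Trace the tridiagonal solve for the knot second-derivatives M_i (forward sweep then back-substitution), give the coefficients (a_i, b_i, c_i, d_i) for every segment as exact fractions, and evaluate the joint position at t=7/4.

Δ: Δ0=-8, Δ1=5/3, Δ2=1/2, Δ3=-8/3, Δ4=4
row 1: diag=8, rhs=58; c'=3/8, d'=29/4
row 2: denom=10−3·3/8=71/8; d'=(-7−3·29/4)/(71/8)=-230/71
row 3: denom=10−2·16/71=678/71; d'=(-19−2·-230/71)/(678/71)=-889/678
row 4: denom=10−3·71/226=2047/226; d'=(40−3·-889/678)/(2047/226)=9929/2047
back: M4=9929/2047
back: M3=-889/678−71/226·9929/2047=-17410/6141
back: M2=-230/71−16/71·-17410/6141=-15970/6141
back: M1=29/4−3/8·-15970/6141=16837/2047
M: M0=0, M1=16837/2047, M2=-15970/6141, M3=-17410/6141, M4=9929/2047, M5=0
seg 0: a=5, c=M0/2=0, d=(M1−M0)/(6·1)=16837/12282, b=Δ0−h0·(2M0+M1)/6=-115093/12282
seg 1: a=-3, c=M1/2=16837/4094, d=(M2−M1)/(6·3)=-66481/110538, b=Δ1−h1·(2M1+M2)/6=-32291/6141
seg 2: a=2, c=M2/2=-7985/6141, d=(M3−M2)/(6·2)=-40/2047, b=Δ2−h2·(2M2+M3)/6=39041/12282
seg 3: a=3, c=M3/2=-8705/6141, d=(M4−M3)/(6·3)=47197/110538, b=Δ3−h3·(2M3+M4)/6=-27719/12282
seg 4: a=-5, c=M4/2=9929/4094, d=(M5−M4)/(6·2)=-9929/24564, b=Δ4−h4·(2M4+M5)/6=4706/6141
t_q=7/4 → seg 1, τ=3/4; S=-3+-32291/6141·τ+16837/4094·τ²+-66481/110538·τ³=-1279709/262016

  seg 0: a=5 b=-115093/12282 c=0 d=16837/12282
  seg 1: a=-3 b=-32291/6141 c=16837/4094 d=-66481/110538
  seg 2: a=2 b=39041/12282 c=-7985/6141 d=-40/2047
  seg 3: a=3 b=-27719/12282 c=-8705/6141 d=47197/110538
  seg 4: a=-5 b=4706/6141 c=9929/4094 d=-9929/24564
S(7/4) = -1279709/262016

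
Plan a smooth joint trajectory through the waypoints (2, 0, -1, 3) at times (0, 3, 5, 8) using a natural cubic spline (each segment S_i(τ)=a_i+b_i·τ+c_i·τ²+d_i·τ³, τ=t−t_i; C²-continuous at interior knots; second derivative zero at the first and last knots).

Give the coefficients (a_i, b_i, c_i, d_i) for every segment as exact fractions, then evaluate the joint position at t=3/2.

  seg 0: a=2 b=-29/48 c=0 d=-1/144
  seg 1: a=0 b=-19/24 c=-1/16 d=5/48
  seg 2: a=-1 b=5/24 c=9/16 d=-1/16
S(3/2) = 137/128

Δ: Δ0=-2/3, Δ1=-1/2, Δ2=4/3
row 1: diag=10, rhs=1; c'=1/5, d'=1/10
row 2: denom=10−2·1/5=48/5; d'=(11−2·1/10)/(48/5)=9/8
back: M2=9/8
back: M1=1/10−1/5·9/8=-1/8
M: M0=0, M1=-1/8, M2=9/8, M3=0
seg 0: a=2, c=M0/2=0, d=(M1−M0)/(6·3)=-1/144, b=Δ0−h0·(2M0+M1)/6=-29/48
seg 1: a=0, c=M1/2=-1/16, d=(M2−M1)/(6·2)=5/48, b=Δ1−h1·(2M1+M2)/6=-19/24
seg 2: a=-1, c=M2/2=9/16, d=(M3−M2)/(6·3)=-1/16, b=Δ2−h2·(2M2+M3)/6=5/24
t_q=3/2 → seg 0, τ=3/2; S=2+-29/48·τ+0·τ²+-1/144·τ³=137/128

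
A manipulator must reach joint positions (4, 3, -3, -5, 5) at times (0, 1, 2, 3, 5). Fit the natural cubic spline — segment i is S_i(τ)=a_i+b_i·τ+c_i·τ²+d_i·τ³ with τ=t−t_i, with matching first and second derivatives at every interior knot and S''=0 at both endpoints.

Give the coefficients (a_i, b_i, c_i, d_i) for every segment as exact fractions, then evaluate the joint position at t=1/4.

Δ: Δ0=-1, Δ1=-6, Δ2=-2, Δ3=5
row 1: diag=4, rhs=-30; c'=1/4, d'=-15/2
row 2: denom=4−1·1/4=15/4; d'=(24−1·-15/2)/(15/4)=42/5
row 3: denom=6−1·4/15=86/15; d'=(42−1·42/5)/(86/15)=252/43
back: M3=252/43
back: M2=42/5−4/15·252/43=294/43
back: M1=-15/2−1/4·294/43=-396/43
M: M0=0, M1=-396/43, M2=294/43, M3=252/43, M4=0
seg 0: a=4, c=M0/2=0, d=(M1−M0)/(6·1)=-66/43, b=Δ0−h0·(2M0+M1)/6=23/43
seg 1: a=3, c=M1/2=-198/43, d=(M2−M1)/(6·1)=115/43, b=Δ1−h1·(2M1+M2)/6=-175/43
seg 2: a=-3, c=M2/2=147/43, d=(M3−M2)/(6·1)=-7/43, b=Δ2−h2·(2M2+M3)/6=-226/43
seg 3: a=-5, c=M3/2=126/43, d=(M4−M3)/(6·2)=-21/43, b=Δ3−h3·(2M3+M4)/6=47/43
t_q=1/4 → seg 0, τ=1/4; S=4+23/43·τ+0·τ²+-66/43·τ³=5655/1376

  seg 0: a=4 b=23/43 c=0 d=-66/43
  seg 1: a=3 b=-175/43 c=-198/43 d=115/43
  seg 2: a=-3 b=-226/43 c=147/43 d=-7/43
  seg 3: a=-5 b=47/43 c=126/43 d=-21/43
S(1/4) = 5655/1376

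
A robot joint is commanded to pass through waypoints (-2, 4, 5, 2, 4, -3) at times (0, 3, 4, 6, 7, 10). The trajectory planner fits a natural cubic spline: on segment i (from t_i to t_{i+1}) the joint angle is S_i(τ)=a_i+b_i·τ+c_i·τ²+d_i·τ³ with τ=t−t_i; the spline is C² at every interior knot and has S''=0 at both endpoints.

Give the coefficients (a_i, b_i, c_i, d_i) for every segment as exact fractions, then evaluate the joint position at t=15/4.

Δ: Δ0=2, Δ1=1, Δ2=-3/2, Δ3=2, Δ4=-7/3
row 1: diag=8, rhs=-6; c'=1/8, d'=-3/4
row 2: denom=6−1·1/8=47/8; d'=(-15−1·-3/4)/(47/8)=-114/47
row 3: denom=6−2·16/47=250/47; d'=(21−2·-114/47)/(250/47)=243/50
row 4: denom=8−1·47/250=1953/250; d'=(-26−1·243/50)/(1953/250)=-7715/1953
back: M4=-7715/1953
back: M3=243/50−47/250·-7715/1953=10942/1953
back: M2=-114/47−16/47·10942/1953=-8462/1953
back: M1=-3/4−1/8·-8462/1953=-407/1953
M: M0=0, M1=-407/1953, M2=-8462/1953, M3=10942/1953, M4=-7715/1953, M5=0
seg 0: a=-2, c=M0/2=0, d=(M1−M0)/(6·3)=-407/35154, b=Δ0−h0·(2M0+M1)/6=8219/3906
seg 1: a=4, c=M1/2=-407/3906, d=(M2−M1)/(6·1)=-895/1302, b=Δ1−h1·(2M1+M2)/6=3499/1953
seg 2: a=5, c=M2/2=-4231/1953, d=(M3−M2)/(6·2)=77/93, b=Δ2−h2·(2M2+M3)/6=-1871/3906
seg 3: a=2, c=M3/2=5471/1953, d=(M4−M3)/(6·1)=-691/434, b=Δ3−h3·(2M3+M4)/6=3089/3906
seg 4: a=4, c=M4/2=-7715/3906, d=(M5−M4)/(6·3)=7715/35154, b=Δ4−h4·(2M4+M5)/6=3158/1953
t_q=15/4 → seg 1, τ=3/4; S=4+3499/1953·τ+-407/3906·τ²+-895/1302·τ³=416231/83328

  seg 0: a=-2 b=8219/3906 c=0 d=-407/35154
  seg 1: a=4 b=3499/1953 c=-407/3906 d=-895/1302
  seg 2: a=5 b=-1871/3906 c=-4231/1953 d=77/93
  seg 3: a=2 b=3089/3906 c=5471/1953 d=-691/434
  seg 4: a=4 b=3158/1953 c=-7715/3906 d=7715/35154
S(15/4) = 416231/83328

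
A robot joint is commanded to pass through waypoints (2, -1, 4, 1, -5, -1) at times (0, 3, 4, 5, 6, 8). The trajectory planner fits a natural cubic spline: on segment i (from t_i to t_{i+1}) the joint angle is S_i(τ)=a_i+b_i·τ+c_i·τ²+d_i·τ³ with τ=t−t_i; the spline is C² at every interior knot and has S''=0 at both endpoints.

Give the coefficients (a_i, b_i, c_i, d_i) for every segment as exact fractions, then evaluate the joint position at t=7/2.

  seg 0: a=2 b=-2687/665 c=0 d=674/1995
  seg 1: a=-1 b=3379/665 c=2022/665 d=-2076/665
  seg 2: a=4 b=239/133 c=-4206/665 d=1016/665
  seg 3: a=1 b=-4169/665 c=-1158/665 d=191/95
  seg 4: a=-5 b=-2474/665 c=2853/665 d=-951/1330
S(7/2) = 363/190

Δ: Δ0=-1, Δ1=5, Δ2=-3, Δ3=-6, Δ4=2
row 1: diag=8, rhs=36; c'=1/8, d'=9/2
row 2: denom=4−1·1/8=31/8; d'=(-48−1·9/2)/(31/8)=-420/31
row 3: denom=4−1·8/31=116/31; d'=(-18−1·-420/31)/(116/31)=-69/58
row 4: denom=6−1·31/116=665/116; d'=(48−1·-69/58)/(665/116)=5706/665
back: M4=5706/665
back: M3=-69/58−31/116·5706/665=-2316/665
back: M2=-420/31−8/31·-2316/665=-8412/665
back: M1=9/2−1/8·-8412/665=4044/665
M: M0=0, M1=4044/665, M2=-8412/665, M3=-2316/665, M4=5706/665, M5=0
seg 0: a=2, c=M0/2=0, d=(M1−M0)/(6·3)=674/1995, b=Δ0−h0·(2M0+M1)/6=-2687/665
seg 1: a=-1, c=M1/2=2022/665, d=(M2−M1)/(6·1)=-2076/665, b=Δ1−h1·(2M1+M2)/6=3379/665
seg 2: a=4, c=M2/2=-4206/665, d=(M3−M2)/(6·1)=1016/665, b=Δ2−h2·(2M2+M3)/6=239/133
seg 3: a=1, c=M3/2=-1158/665, d=(M4−M3)/(6·1)=191/95, b=Δ3−h3·(2M3+M4)/6=-4169/665
seg 4: a=-5, c=M4/2=2853/665, d=(M5−M4)/(6·2)=-951/1330, b=Δ4−h4·(2M4+M5)/6=-2474/665
t_q=7/2 → seg 1, τ=1/2; S=-1+3379/665·τ+2022/665·τ²+-2076/665·τ³=363/190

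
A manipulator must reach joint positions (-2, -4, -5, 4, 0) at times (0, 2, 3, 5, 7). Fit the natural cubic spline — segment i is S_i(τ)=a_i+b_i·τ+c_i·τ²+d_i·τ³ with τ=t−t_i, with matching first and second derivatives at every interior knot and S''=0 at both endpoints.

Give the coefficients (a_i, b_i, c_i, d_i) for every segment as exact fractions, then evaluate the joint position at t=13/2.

  seg 0: a=-2 b=-71/128 c=0 d=-57/512
  seg 1: a=-4 b=-121/64 c=-171/256 d=399/256
  seg 2: a=-5 b=371/256 c=513/128 d=-1271/1024
  seg 3: a=4 b=331/128 c=-1761/512 d=587/1024
S(13/2) = 16997/8192

Δ: Δ0=-1, Δ1=-1, Δ2=9/2, Δ3=-2
row 1: diag=6, rhs=0; c'=1/6, d'=0
row 2: denom=6−1·1/6=35/6; d'=(33−1·0)/(35/6)=198/35
row 3: denom=8−2·12/35=256/35; d'=(-39−2·198/35)/(256/35)=-1761/256
back: M3=-1761/256
back: M2=198/35−12/35·-1761/256=513/64
back: M1=0−1/6·513/64=-171/128
M: M0=0, M1=-171/128, M2=513/64, M3=-1761/256, M4=0
seg 0: a=-2, c=M0/2=0, d=(M1−M0)/(6·2)=-57/512, b=Δ0−h0·(2M0+M1)/6=-71/128
seg 1: a=-4, c=M1/2=-171/256, d=(M2−M1)/(6·1)=399/256, b=Δ1−h1·(2M1+M2)/6=-121/64
seg 2: a=-5, c=M2/2=513/128, d=(M3−M2)/(6·2)=-1271/1024, b=Δ2−h2·(2M2+M3)/6=371/256
seg 3: a=4, c=M3/2=-1761/512, d=(M4−M3)/(6·2)=587/1024, b=Δ3−h3·(2M3+M4)/6=331/128
t_q=13/2 → seg 3, τ=3/2; S=4+331/128·τ+-1761/512·τ²+587/1024·τ³=16997/8192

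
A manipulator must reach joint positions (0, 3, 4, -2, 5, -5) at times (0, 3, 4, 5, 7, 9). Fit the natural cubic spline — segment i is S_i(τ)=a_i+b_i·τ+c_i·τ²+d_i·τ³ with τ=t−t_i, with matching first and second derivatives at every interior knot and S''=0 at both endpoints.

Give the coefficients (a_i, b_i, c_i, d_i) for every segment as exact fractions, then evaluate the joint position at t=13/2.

  seg 0: a=0 b=97/1300 c=0 d=401/3900
  seg 1: a=3 b=1853/650 c=1203/1300 d=-3609/1300
  seg 2: a=4 b=-943/260 c=-2406/325 d=503/100
  seg 3: a=-2 b=-2173/650 c=9993/1300 d=-1109/520
  seg 4: a=5 b=589/325 c=-3321/650 d=1107/1300
S(13/2) = 4933/1600

Δ: Δ0=1, Δ1=1, Δ2=-6, Δ3=7/2, Δ4=-5
row 1: diag=8, rhs=0; c'=1/8, d'=0
row 2: denom=4−1·1/8=31/8; d'=(-42−1·0)/(31/8)=-336/31
row 3: denom=6−1·8/31=178/31; d'=(57−1·-336/31)/(178/31)=2103/178
row 4: denom=8−2·31/89=650/89; d'=(-51−2·2103/178)/(650/89)=-3321/325
back: M4=-3321/325
back: M3=2103/178−31/89·-3321/325=9993/650
back: M2=-336/31−8/31·9993/650=-4812/325
back: M1=0−1/8·-4812/325=1203/650
M: M0=0, M1=1203/650, M2=-4812/325, M3=9993/650, M4=-3321/325, M5=0
seg 0: a=0, c=M0/2=0, d=(M1−M0)/(6·3)=401/3900, b=Δ0−h0·(2M0+M1)/6=97/1300
seg 1: a=3, c=M1/2=1203/1300, d=(M2−M1)/(6·1)=-3609/1300, b=Δ1−h1·(2M1+M2)/6=1853/650
seg 2: a=4, c=M2/2=-2406/325, d=(M3−M2)/(6·1)=503/100, b=Δ2−h2·(2M2+M3)/6=-943/260
seg 3: a=-2, c=M3/2=9993/1300, d=(M4−M3)/(6·2)=-1109/520, b=Δ3−h3·(2M3+M4)/6=-2173/650
seg 4: a=5, c=M4/2=-3321/650, d=(M5−M4)/(6·2)=1107/1300, b=Δ4−h4·(2M4+M5)/6=589/325
t_q=13/2 → seg 3, τ=3/2; S=-2+-2173/650·τ+9993/1300·τ²+-1109/520·τ³=4933/1600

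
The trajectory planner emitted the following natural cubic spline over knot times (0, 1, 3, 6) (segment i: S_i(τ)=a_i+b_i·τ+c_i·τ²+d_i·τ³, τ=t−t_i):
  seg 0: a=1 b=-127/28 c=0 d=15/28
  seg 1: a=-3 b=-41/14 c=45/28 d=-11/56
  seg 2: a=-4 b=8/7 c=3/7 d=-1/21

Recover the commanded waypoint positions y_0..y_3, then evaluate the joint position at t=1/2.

y_0=1 y_1=-3 y_2=-4 y_3=2
S(1/2) = -269/224

y_0 = S_0(0) = a_0 = 1
y_1 = S_1(0) = a_1 = -3
y_2 = S_2(0) = a_2 = -4
y_3 = S_2(3) = 2
t_q=1/2 is in segment 0 (τ=1/2); S_0(τ)=-269/224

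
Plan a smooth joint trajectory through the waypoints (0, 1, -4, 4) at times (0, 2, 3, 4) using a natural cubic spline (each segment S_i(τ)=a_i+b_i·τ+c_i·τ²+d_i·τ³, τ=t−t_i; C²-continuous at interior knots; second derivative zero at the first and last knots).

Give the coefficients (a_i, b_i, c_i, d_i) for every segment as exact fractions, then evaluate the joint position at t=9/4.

  seg 0: a=0 b=163/46 c=0 d=-35/46
  seg 1: a=1 b=-257/46 c=-105/23 d=237/46
  seg 2: a=-4 b=17/23 c=501/46 d=-167/46
S(9/4) = -77/128

Δ: Δ0=1/2, Δ1=-5, Δ2=8
row 1: diag=6, rhs=-33; c'=1/6, d'=-11/2
row 2: denom=4−1·1/6=23/6; d'=(78−1·-11/2)/(23/6)=501/23
back: M2=501/23
back: M1=-11/2−1/6·501/23=-210/23
M: M0=0, M1=-210/23, M2=501/23, M3=0
seg 0: a=0, c=M0/2=0, d=(M1−M0)/(6·2)=-35/46, b=Δ0−h0·(2M0+M1)/6=163/46
seg 1: a=1, c=M1/2=-105/23, d=(M2−M1)/(6·1)=237/46, b=Δ1−h1·(2M1+M2)/6=-257/46
seg 2: a=-4, c=M2/2=501/46, d=(M3−M2)/(6·1)=-167/46, b=Δ2−h2·(2M2+M3)/6=17/23
t_q=9/4 → seg 1, τ=1/4; S=1+-257/46·τ+-105/23·τ²+237/46·τ³=-77/128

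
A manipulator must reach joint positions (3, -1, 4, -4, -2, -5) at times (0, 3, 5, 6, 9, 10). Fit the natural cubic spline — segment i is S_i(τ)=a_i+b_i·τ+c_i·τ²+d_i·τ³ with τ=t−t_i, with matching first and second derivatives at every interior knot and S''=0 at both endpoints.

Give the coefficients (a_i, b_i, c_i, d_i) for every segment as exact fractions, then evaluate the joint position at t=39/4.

  seg 0: a=3 b=-233/60 c=0 d=17/60
  seg 1: a=-1 b=113/30 c=51/20 d=-191/120
  seg 2: a=4 b=-77/15 c=-7 d=62/15
  seg 3: a=-4 b=-101/15 c=27/5 d=-44/45
  seg 4: a=-2 b=-11/15 c=-17/5 d=17/15
S(39/4) = -255/64

Δ: Δ0=-4/3, Δ1=5/2, Δ2=-8, Δ3=2/3, Δ4=-3
row 1: diag=10, rhs=23; c'=1/5, d'=23/10
row 2: denom=6−2·1/5=28/5; d'=(-63−2·23/10)/(28/5)=-169/14
row 3: denom=8−1·5/28=219/28; d'=(52−1·-169/14)/(219/28)=598/73
row 4: denom=8−3·28/73=500/73; d'=(-22−3·598/73)/(500/73)=-34/5
back: M4=-34/5
back: M3=598/73−28/73·-34/5=54/5
back: M2=-169/14−5/28·54/5=-14
back: M1=23/10−1/5·-14=51/10
M: M0=0, M1=51/10, M2=-14, M3=54/5, M4=-34/5, M5=0
seg 0: a=3, c=M0/2=0, d=(M1−M0)/(6·3)=17/60, b=Δ0−h0·(2M0+M1)/6=-233/60
seg 1: a=-1, c=M1/2=51/20, d=(M2−M1)/(6·2)=-191/120, b=Δ1−h1·(2M1+M2)/6=113/30
seg 2: a=4, c=M2/2=-7, d=(M3−M2)/(6·1)=62/15, b=Δ2−h2·(2M2+M3)/6=-77/15
seg 3: a=-4, c=M3/2=27/5, d=(M4−M3)/(6·3)=-44/45, b=Δ3−h3·(2M3+M4)/6=-101/15
seg 4: a=-2, c=M4/2=-17/5, d=(M5−M4)/(6·1)=17/15, b=Δ4−h4·(2M4+M5)/6=-11/15
t_q=39/4 → seg 4, τ=3/4; S=-2+-11/15·τ+-17/5·τ²+17/15·τ³=-255/64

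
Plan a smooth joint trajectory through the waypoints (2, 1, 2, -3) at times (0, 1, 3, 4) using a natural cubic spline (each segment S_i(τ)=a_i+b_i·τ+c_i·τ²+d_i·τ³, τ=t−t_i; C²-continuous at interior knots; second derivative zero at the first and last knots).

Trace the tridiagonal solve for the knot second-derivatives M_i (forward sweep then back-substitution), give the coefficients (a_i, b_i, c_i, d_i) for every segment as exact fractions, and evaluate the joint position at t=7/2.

  seg 0: a=2 b=-13/8 c=0 d=5/8
  seg 1: a=1 b=1/4 c=15/8 d=-7/8
  seg 2: a=2 b=-11/4 c=-27/8 d=9/8
S(7/2) = -5/64

Δ: Δ0=-1, Δ1=1/2, Δ2=-5
row 1: diag=6, rhs=9; c'=1/3, d'=3/2
row 2: denom=6−2·1/3=16/3; d'=(-33−2·3/2)/(16/3)=-27/4
back: M2=-27/4
back: M1=3/2−1/3·-27/4=15/4
M: M0=0, M1=15/4, M2=-27/4, M3=0
seg 0: a=2, c=M0/2=0, d=(M1−M0)/(6·1)=5/8, b=Δ0−h0·(2M0+M1)/6=-13/8
seg 1: a=1, c=M1/2=15/8, d=(M2−M1)/(6·2)=-7/8, b=Δ1−h1·(2M1+M2)/6=1/4
seg 2: a=2, c=M2/2=-27/8, d=(M3−M2)/(6·1)=9/8, b=Δ2−h2·(2M2+M3)/6=-11/4
t_q=7/2 → seg 2, τ=1/2; S=2+-11/4·τ+-27/8·τ²+9/8·τ³=-5/64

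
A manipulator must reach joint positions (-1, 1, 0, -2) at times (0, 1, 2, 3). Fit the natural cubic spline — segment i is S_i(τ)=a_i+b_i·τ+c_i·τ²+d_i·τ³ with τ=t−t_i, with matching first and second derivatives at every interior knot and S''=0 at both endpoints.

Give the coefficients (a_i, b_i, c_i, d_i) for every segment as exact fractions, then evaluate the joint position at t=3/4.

  seg 0: a=-1 b=41/15 c=0 d=-11/15
  seg 1: a=1 b=8/15 c=-11/5 d=2/3
  seg 2: a=0 b=-28/15 c=-1/5 d=1/15
S(3/4) = 237/320

Δ: Δ0=2, Δ1=-1, Δ2=-2
row 1: diag=4, rhs=-18; c'=1/4, d'=-9/2
row 2: denom=4−1·1/4=15/4; d'=(-6−1·-9/2)/(15/4)=-2/5
back: M2=-2/5
back: M1=-9/2−1/4·-2/5=-22/5
M: M0=0, M1=-22/5, M2=-2/5, M3=0
seg 0: a=-1, c=M0/2=0, d=(M1−M0)/(6·1)=-11/15, b=Δ0−h0·(2M0+M1)/6=41/15
seg 1: a=1, c=M1/2=-11/5, d=(M2−M1)/(6·1)=2/3, b=Δ1−h1·(2M1+M2)/6=8/15
seg 2: a=0, c=M2/2=-1/5, d=(M3−M2)/(6·1)=1/15, b=Δ2−h2·(2M2+M3)/6=-28/15
t_q=3/4 → seg 0, τ=3/4; S=-1+41/15·τ+0·τ²+-11/15·τ³=237/320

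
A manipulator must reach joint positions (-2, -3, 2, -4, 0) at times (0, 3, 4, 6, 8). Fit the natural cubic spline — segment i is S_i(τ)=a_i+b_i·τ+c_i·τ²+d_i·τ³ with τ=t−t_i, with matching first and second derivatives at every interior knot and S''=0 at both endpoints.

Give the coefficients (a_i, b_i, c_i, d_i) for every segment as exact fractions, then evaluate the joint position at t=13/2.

Δ: Δ0=-1/3, Δ1=5, Δ2=-3, Δ3=2
row 1: diag=8, rhs=32; c'=1/8, d'=4
row 2: denom=6−1·1/8=47/8; d'=(-48−1·4)/(47/8)=-416/47
row 3: denom=8−2·16/47=344/47; d'=(30−2·-416/47)/(344/47)=1121/172
back: M3=1121/172
back: M2=-416/47−16/47·1121/172=-476/43
back: M1=4−1/8·-476/43=463/86
M: M0=0, M1=463/86, M2=-476/43, M3=1121/172, M4=0
seg 0: a=-2, c=M0/2=0, d=(M1−M0)/(6·3)=463/1548, b=Δ0−h0·(2M0+M1)/6=-1561/516
seg 1: a=-3, c=M1/2=463/172, d=(M2−M1)/(6·1)=-1415/516, b=Δ1−h1·(2M1+M2)/6=1303/258
seg 2: a=2, c=M2/2=-238/43, d=(M3−M2)/(6·2)=3025/2064, b=Δ2−h2·(2M2+M3)/6=1139/516
seg 3: a=-4, c=M3/2=1121/344, d=(M4−M3)/(6·2)=-1121/2064, b=Δ3−h3·(2M3+M4)/6=-605/258
t_q=13/2 → seg 3, τ=1/2; S=-4+-605/258·τ+1121/344·τ²+-1121/2064·τ³=-24359/5504

  seg 0: a=-2 b=-1561/516 c=0 d=463/1548
  seg 1: a=-3 b=1303/258 c=463/172 d=-1415/516
  seg 2: a=2 b=1139/516 c=-238/43 d=3025/2064
  seg 3: a=-4 b=-605/258 c=1121/344 d=-1121/2064
S(13/2) = -24359/5504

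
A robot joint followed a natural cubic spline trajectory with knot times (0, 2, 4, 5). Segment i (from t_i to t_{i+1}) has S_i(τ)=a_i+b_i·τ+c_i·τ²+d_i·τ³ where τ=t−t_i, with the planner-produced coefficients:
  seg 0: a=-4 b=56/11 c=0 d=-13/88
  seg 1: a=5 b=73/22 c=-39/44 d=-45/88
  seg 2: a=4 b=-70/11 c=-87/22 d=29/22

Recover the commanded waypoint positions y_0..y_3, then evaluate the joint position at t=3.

y_0 = S_0(0) = a_0 = -4
y_1 = S_1(0) = a_1 = 5
y_2 = S_2(0) = a_2 = 4
y_3 = S_2(1) = -5
t_q=3 is in segment 1 (τ=1); S_1(τ)=609/88

y_0=-4 y_1=5 y_2=4 y_3=-5
S(3) = 609/88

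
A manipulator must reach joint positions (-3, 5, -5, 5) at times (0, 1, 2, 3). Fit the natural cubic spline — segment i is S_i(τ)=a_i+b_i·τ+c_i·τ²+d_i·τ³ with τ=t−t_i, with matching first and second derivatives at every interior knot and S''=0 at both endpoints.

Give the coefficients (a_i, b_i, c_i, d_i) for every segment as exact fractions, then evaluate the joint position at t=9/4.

  seg 0: a=-3 b=212/15 c=0 d=-92/15
  seg 1: a=5 b=-64/15 c=-92/5 d=38/3
  seg 2: a=-5 b=-46/15 c=98/5 d=-98/15
S(9/4) = -743/160

Δ: Δ0=8, Δ1=-10, Δ2=10
row 1: diag=4, rhs=-108; c'=1/4, d'=-27
row 2: denom=4−1·1/4=15/4; d'=(120−1·-27)/(15/4)=196/5
back: M2=196/5
back: M1=-27−1/4·196/5=-184/5
M: M0=0, M1=-184/5, M2=196/5, M3=0
seg 0: a=-3, c=M0/2=0, d=(M1−M0)/(6·1)=-92/15, b=Δ0−h0·(2M0+M1)/6=212/15
seg 1: a=5, c=M1/2=-92/5, d=(M2−M1)/(6·1)=38/3, b=Δ1−h1·(2M1+M2)/6=-64/15
seg 2: a=-5, c=M2/2=98/5, d=(M3−M2)/(6·1)=-98/15, b=Δ2−h2·(2M2+M3)/6=-46/15
t_q=9/4 → seg 2, τ=1/4; S=-5+-46/15·τ+98/5·τ²+-98/15·τ³=-743/160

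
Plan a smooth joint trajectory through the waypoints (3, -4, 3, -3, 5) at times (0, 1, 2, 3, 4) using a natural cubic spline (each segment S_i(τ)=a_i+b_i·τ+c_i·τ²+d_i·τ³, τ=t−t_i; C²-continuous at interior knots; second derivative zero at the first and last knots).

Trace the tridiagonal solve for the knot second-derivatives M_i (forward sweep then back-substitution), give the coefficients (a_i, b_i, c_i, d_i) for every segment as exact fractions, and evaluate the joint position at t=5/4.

Δ: Δ0=-7, Δ1=7, Δ2=-6, Δ3=8
row 1: diag=4, rhs=84; c'=1/4, d'=21
row 2: denom=4−1·1/4=15/4; d'=(-78−1·21)/(15/4)=-132/5
row 3: denom=4−1·4/15=56/15; d'=(84−1·-132/5)/(56/15)=207/7
back: M3=207/7
back: M2=-132/5−4/15·207/7=-240/7
back: M1=21−1/4·-240/7=207/7
M: M0=0, M1=207/7, M2=-240/7, M3=207/7, M4=0
seg 0: a=3, c=M0/2=0, d=(M1−M0)/(6·1)=69/14, b=Δ0−h0·(2M0+M1)/6=-167/14
seg 1: a=-4, c=M1/2=207/14, d=(M2−M1)/(6·1)=-149/14, b=Δ1−h1·(2M1+M2)/6=20/7
seg 2: a=3, c=M2/2=-120/7, d=(M3−M2)/(6·1)=149/14, b=Δ2−h2·(2M2+M3)/6=1/2
seg 3: a=-3, c=M3/2=207/14, d=(M4−M3)/(6·1)=-69/14, b=Δ3−h3·(2M3+M4)/6=-13/7
t_q=5/4 → seg 1, τ=1/4; S=-4+20/7·τ+207/14·τ²+-149/14·τ³=-2265/896

  seg 0: a=3 b=-167/14 c=0 d=69/14
  seg 1: a=-4 b=20/7 c=207/14 d=-149/14
  seg 2: a=3 b=1/2 c=-120/7 d=149/14
  seg 3: a=-3 b=-13/7 c=207/14 d=-69/14
S(5/4) = -2265/896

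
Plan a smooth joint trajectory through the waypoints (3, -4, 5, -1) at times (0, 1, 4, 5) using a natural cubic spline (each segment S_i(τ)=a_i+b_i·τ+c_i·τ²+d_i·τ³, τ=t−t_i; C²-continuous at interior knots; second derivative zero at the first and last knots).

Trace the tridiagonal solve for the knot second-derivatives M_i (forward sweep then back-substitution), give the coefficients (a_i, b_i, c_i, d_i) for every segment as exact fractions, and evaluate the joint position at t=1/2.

Δ: Δ0=-7, Δ1=3, Δ2=-6
row 1: diag=8, rhs=60; c'=3/8, d'=15/2
row 2: denom=8−3·3/8=55/8; d'=(-54−3·15/2)/(55/8)=-612/55
back: M2=-612/55
back: M1=15/2−3/8·-612/55=642/55
M: M0=0, M1=642/55, M2=-612/55, M3=0
seg 0: a=3, c=M0/2=0, d=(M1−M0)/(6·1)=107/55, b=Δ0−h0·(2M0+M1)/6=-492/55
seg 1: a=-4, c=M1/2=321/55, d=(M2−M1)/(6·3)=-19/15, b=Δ1−h1·(2M1+M2)/6=-171/55
seg 2: a=5, c=M2/2=-306/55, d=(M3−M2)/(6·1)=102/55, b=Δ2−h2·(2M2+M3)/6=-126/55
t_q=1/2 → seg 0, τ=1/2; S=3+-492/55·τ+0·τ²+107/55·τ³=-541/440

  seg 0: a=3 b=-492/55 c=0 d=107/55
  seg 1: a=-4 b=-171/55 c=321/55 d=-19/15
  seg 2: a=5 b=-126/55 c=-306/55 d=102/55
S(1/2) = -541/440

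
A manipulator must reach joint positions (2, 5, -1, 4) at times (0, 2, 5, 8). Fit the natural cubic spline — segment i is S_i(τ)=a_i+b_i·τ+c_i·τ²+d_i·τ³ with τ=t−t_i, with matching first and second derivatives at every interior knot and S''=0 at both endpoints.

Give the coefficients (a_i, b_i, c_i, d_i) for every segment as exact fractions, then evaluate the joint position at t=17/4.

  seg 0: a=2 b=545/222 c=0 d=-53/222
  seg 1: a=5 b=-91/222 c=-53/37 d=601/1998
  seg 2: a=-1 b=-98/111 c=283/222 d=-283/1998
S(17/4) = 1195/4736

Δ: Δ0=3/2, Δ1=-2, Δ2=5/3
row 1: diag=10, rhs=-21; c'=3/10, d'=-21/10
row 2: denom=12−3·3/10=111/10; d'=(22−3·-21/10)/(111/10)=283/111
back: M2=283/111
back: M1=-21/10−3/10·283/111=-106/37
M: M0=0, M1=-106/37, M2=283/111, M3=0
seg 0: a=2, c=M0/2=0, d=(M1−M0)/(6·2)=-53/222, b=Δ0−h0·(2M0+M1)/6=545/222
seg 1: a=5, c=M1/2=-53/37, d=(M2−M1)/(6·3)=601/1998, b=Δ1−h1·(2M1+M2)/6=-91/222
seg 2: a=-1, c=M2/2=283/222, d=(M3−M2)/(6·3)=-283/1998, b=Δ2−h2·(2M2+M3)/6=-98/111
t_q=17/4 → seg 1, τ=9/4; S=5+-91/222·τ+-53/37·τ²+601/1998·τ³=1195/4736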